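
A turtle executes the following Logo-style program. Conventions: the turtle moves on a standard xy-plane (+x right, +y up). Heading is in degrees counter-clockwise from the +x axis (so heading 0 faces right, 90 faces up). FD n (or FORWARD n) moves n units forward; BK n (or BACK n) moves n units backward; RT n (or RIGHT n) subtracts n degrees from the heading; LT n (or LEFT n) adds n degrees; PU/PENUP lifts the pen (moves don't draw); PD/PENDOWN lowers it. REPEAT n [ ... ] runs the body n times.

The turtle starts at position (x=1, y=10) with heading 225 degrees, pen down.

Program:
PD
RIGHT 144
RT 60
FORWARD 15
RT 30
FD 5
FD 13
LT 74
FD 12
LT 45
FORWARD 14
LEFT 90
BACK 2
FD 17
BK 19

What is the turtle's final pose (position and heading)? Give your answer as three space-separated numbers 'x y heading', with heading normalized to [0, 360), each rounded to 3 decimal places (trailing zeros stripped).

Executing turtle program step by step:
Start: pos=(1,10), heading=225, pen down
PD: pen down
RT 144: heading 225 -> 81
RT 60: heading 81 -> 21
FD 15: (1,10) -> (15.004,15.376) [heading=21, draw]
RT 30: heading 21 -> 351
FD 5: (15.004,15.376) -> (19.942,14.593) [heading=351, draw]
FD 13: (19.942,14.593) -> (32.782,12.56) [heading=351, draw]
LT 74: heading 351 -> 65
FD 12: (32.782,12.56) -> (37.854,23.435) [heading=65, draw]
LT 45: heading 65 -> 110
FD 14: (37.854,23.435) -> (33.065,36.591) [heading=110, draw]
LT 90: heading 110 -> 200
BK 2: (33.065,36.591) -> (34.945,37.275) [heading=200, draw]
FD 17: (34.945,37.275) -> (18.97,31.461) [heading=200, draw]
BK 19: (18.97,31.461) -> (36.824,37.959) [heading=200, draw]
Final: pos=(36.824,37.959), heading=200, 8 segment(s) drawn

Answer: 36.824 37.959 200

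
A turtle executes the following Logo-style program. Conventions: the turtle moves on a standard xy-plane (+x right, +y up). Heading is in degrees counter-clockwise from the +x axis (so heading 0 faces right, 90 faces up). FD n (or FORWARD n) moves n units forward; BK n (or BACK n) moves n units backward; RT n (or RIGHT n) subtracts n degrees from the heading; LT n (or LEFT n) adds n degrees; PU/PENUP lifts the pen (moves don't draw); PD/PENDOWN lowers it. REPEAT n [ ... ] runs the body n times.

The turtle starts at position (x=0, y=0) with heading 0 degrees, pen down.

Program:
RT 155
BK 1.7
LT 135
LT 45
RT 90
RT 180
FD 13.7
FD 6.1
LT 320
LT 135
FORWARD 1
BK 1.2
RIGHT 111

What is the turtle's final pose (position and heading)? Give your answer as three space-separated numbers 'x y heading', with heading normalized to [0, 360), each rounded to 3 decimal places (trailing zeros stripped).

Answer: -6.654 18.763 99

Derivation:
Executing turtle program step by step:
Start: pos=(0,0), heading=0, pen down
RT 155: heading 0 -> 205
BK 1.7: (0,0) -> (1.541,0.718) [heading=205, draw]
LT 135: heading 205 -> 340
LT 45: heading 340 -> 25
RT 90: heading 25 -> 295
RT 180: heading 295 -> 115
FD 13.7: (1.541,0.718) -> (-4.249,13.135) [heading=115, draw]
FD 6.1: (-4.249,13.135) -> (-6.827,18.663) [heading=115, draw]
LT 320: heading 115 -> 75
LT 135: heading 75 -> 210
FD 1: (-6.827,18.663) -> (-7.693,18.163) [heading=210, draw]
BK 1.2: (-7.693,18.163) -> (-6.654,18.763) [heading=210, draw]
RT 111: heading 210 -> 99
Final: pos=(-6.654,18.763), heading=99, 5 segment(s) drawn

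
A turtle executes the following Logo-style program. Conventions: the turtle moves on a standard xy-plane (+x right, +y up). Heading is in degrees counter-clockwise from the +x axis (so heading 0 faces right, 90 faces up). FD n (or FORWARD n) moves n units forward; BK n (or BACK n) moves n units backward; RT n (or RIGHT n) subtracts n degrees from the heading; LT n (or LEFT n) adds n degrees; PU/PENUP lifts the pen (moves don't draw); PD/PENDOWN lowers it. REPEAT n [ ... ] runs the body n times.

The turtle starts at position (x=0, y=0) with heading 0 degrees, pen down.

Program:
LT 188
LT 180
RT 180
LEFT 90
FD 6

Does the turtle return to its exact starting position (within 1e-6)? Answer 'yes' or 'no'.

Executing turtle program step by step:
Start: pos=(0,0), heading=0, pen down
LT 188: heading 0 -> 188
LT 180: heading 188 -> 8
RT 180: heading 8 -> 188
LT 90: heading 188 -> 278
FD 6: (0,0) -> (0.835,-5.942) [heading=278, draw]
Final: pos=(0.835,-5.942), heading=278, 1 segment(s) drawn

Start position: (0, 0)
Final position: (0.835, -5.942)
Distance = 6; >= 1e-6 -> NOT closed

Answer: no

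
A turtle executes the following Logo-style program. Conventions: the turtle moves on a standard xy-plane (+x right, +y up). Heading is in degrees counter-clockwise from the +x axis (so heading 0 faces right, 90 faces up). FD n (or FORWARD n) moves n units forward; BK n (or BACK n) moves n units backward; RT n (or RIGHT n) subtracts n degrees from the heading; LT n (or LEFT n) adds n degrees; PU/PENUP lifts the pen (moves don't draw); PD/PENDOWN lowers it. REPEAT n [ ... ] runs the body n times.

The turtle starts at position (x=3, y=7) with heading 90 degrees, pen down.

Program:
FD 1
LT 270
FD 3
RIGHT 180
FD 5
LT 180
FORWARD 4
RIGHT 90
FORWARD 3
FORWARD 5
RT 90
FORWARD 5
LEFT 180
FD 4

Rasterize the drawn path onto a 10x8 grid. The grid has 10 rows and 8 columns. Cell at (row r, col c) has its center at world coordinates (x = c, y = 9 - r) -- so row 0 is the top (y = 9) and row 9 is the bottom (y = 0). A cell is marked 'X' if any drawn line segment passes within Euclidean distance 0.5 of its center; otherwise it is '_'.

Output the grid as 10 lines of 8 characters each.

Segment 0: (3,7) -> (3,8)
Segment 1: (3,8) -> (6,8)
Segment 2: (6,8) -> (1,8)
Segment 3: (1,8) -> (5,8)
Segment 4: (5,8) -> (5,5)
Segment 5: (5,5) -> (5,-0)
Segment 6: (5,-0) -> (-0,-0)
Segment 7: (-0,-0) -> (4,-0)

Answer: ________
_XXXXXX_
___X_X__
_____X__
_____X__
_____X__
_____X__
_____X__
_____X__
XXXXXX__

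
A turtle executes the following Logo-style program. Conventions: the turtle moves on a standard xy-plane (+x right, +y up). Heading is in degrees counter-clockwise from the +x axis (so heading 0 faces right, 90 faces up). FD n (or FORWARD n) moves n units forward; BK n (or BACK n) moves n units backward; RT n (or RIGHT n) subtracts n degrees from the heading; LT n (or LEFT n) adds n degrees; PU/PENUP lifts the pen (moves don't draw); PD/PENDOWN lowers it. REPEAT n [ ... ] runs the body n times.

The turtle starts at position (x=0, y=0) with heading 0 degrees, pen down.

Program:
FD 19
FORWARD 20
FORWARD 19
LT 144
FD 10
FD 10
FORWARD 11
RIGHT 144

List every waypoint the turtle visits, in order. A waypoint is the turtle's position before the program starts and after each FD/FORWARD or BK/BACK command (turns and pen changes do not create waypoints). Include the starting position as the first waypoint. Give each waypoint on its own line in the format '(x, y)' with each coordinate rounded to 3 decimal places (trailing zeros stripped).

Executing turtle program step by step:
Start: pos=(0,0), heading=0, pen down
FD 19: (0,0) -> (19,0) [heading=0, draw]
FD 20: (19,0) -> (39,0) [heading=0, draw]
FD 19: (39,0) -> (58,0) [heading=0, draw]
LT 144: heading 0 -> 144
FD 10: (58,0) -> (49.91,5.878) [heading=144, draw]
FD 10: (49.91,5.878) -> (41.82,11.756) [heading=144, draw]
FD 11: (41.82,11.756) -> (32.92,18.221) [heading=144, draw]
RT 144: heading 144 -> 0
Final: pos=(32.92,18.221), heading=0, 6 segment(s) drawn
Waypoints (7 total):
(0, 0)
(19, 0)
(39, 0)
(58, 0)
(49.91, 5.878)
(41.82, 11.756)
(32.92, 18.221)

Answer: (0, 0)
(19, 0)
(39, 0)
(58, 0)
(49.91, 5.878)
(41.82, 11.756)
(32.92, 18.221)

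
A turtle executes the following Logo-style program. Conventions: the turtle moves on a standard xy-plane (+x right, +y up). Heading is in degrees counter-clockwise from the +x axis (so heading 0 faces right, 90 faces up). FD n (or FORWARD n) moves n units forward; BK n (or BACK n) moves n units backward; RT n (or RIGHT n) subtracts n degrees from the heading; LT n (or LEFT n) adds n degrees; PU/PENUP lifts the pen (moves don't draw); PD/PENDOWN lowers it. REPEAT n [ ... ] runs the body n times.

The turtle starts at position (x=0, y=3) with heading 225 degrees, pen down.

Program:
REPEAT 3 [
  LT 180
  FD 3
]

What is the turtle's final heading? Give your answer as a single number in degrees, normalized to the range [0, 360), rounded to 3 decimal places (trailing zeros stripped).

Answer: 45

Derivation:
Executing turtle program step by step:
Start: pos=(0,3), heading=225, pen down
REPEAT 3 [
  -- iteration 1/3 --
  LT 180: heading 225 -> 45
  FD 3: (0,3) -> (2.121,5.121) [heading=45, draw]
  -- iteration 2/3 --
  LT 180: heading 45 -> 225
  FD 3: (2.121,5.121) -> (0,3) [heading=225, draw]
  -- iteration 3/3 --
  LT 180: heading 225 -> 45
  FD 3: (0,3) -> (2.121,5.121) [heading=45, draw]
]
Final: pos=(2.121,5.121), heading=45, 3 segment(s) drawn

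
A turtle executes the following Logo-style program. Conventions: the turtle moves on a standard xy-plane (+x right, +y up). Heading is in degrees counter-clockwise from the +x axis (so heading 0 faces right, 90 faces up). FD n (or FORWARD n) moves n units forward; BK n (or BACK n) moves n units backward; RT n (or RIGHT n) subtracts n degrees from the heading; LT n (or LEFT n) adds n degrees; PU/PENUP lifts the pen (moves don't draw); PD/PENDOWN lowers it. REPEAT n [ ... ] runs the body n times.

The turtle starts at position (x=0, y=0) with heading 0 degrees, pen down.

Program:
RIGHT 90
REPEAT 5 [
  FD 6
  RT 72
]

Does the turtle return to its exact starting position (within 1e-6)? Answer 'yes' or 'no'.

Executing turtle program step by step:
Start: pos=(0,0), heading=0, pen down
RT 90: heading 0 -> 270
REPEAT 5 [
  -- iteration 1/5 --
  FD 6: (0,0) -> (0,-6) [heading=270, draw]
  RT 72: heading 270 -> 198
  -- iteration 2/5 --
  FD 6: (0,-6) -> (-5.706,-7.854) [heading=198, draw]
  RT 72: heading 198 -> 126
  -- iteration 3/5 --
  FD 6: (-5.706,-7.854) -> (-9.233,-3) [heading=126, draw]
  RT 72: heading 126 -> 54
  -- iteration 4/5 --
  FD 6: (-9.233,-3) -> (-5.706,1.854) [heading=54, draw]
  RT 72: heading 54 -> 342
  -- iteration 5/5 --
  FD 6: (-5.706,1.854) -> (0,0) [heading=342, draw]
  RT 72: heading 342 -> 270
]
Final: pos=(0,0), heading=270, 5 segment(s) drawn

Start position: (0, 0)
Final position: (0, 0)
Distance = 0; < 1e-6 -> CLOSED

Answer: yes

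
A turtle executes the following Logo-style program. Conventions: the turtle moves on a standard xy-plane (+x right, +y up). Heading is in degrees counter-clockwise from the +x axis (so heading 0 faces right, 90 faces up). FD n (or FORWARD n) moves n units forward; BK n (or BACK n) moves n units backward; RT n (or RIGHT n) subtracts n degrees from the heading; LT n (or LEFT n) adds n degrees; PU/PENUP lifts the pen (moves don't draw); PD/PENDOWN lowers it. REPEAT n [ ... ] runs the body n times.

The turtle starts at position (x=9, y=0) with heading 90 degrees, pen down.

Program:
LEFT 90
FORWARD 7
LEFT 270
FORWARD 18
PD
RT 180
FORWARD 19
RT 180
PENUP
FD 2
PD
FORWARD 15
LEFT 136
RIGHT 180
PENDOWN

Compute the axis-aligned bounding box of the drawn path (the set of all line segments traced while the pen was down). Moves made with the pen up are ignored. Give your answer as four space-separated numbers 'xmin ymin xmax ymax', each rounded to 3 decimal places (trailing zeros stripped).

Executing turtle program step by step:
Start: pos=(9,0), heading=90, pen down
LT 90: heading 90 -> 180
FD 7: (9,0) -> (2,0) [heading=180, draw]
LT 270: heading 180 -> 90
FD 18: (2,0) -> (2,18) [heading=90, draw]
PD: pen down
RT 180: heading 90 -> 270
FD 19: (2,18) -> (2,-1) [heading=270, draw]
RT 180: heading 270 -> 90
PU: pen up
FD 2: (2,-1) -> (2,1) [heading=90, move]
PD: pen down
FD 15: (2,1) -> (2,16) [heading=90, draw]
LT 136: heading 90 -> 226
RT 180: heading 226 -> 46
PD: pen down
Final: pos=(2,16), heading=46, 4 segment(s) drawn

Segment endpoints: x in {2, 2, 2, 2, 9}, y in {-1, 0, 0, 1, 16, 18}
xmin=2, ymin=-1, xmax=9, ymax=18

Answer: 2 -1 9 18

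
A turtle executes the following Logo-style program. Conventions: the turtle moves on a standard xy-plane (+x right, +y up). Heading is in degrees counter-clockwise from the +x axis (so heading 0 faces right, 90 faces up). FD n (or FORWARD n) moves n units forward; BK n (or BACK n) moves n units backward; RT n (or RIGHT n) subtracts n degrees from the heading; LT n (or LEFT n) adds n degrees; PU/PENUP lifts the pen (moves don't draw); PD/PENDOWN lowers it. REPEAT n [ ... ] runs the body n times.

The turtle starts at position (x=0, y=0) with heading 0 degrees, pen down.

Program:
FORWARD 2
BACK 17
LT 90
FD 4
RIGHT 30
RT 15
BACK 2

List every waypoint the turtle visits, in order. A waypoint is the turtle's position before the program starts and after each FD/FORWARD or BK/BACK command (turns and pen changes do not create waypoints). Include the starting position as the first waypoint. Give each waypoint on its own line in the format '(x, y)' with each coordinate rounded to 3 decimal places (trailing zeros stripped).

Executing turtle program step by step:
Start: pos=(0,0), heading=0, pen down
FD 2: (0,0) -> (2,0) [heading=0, draw]
BK 17: (2,0) -> (-15,0) [heading=0, draw]
LT 90: heading 0 -> 90
FD 4: (-15,0) -> (-15,4) [heading=90, draw]
RT 30: heading 90 -> 60
RT 15: heading 60 -> 45
BK 2: (-15,4) -> (-16.414,2.586) [heading=45, draw]
Final: pos=(-16.414,2.586), heading=45, 4 segment(s) drawn
Waypoints (5 total):
(0, 0)
(2, 0)
(-15, 0)
(-15, 4)
(-16.414, 2.586)

Answer: (0, 0)
(2, 0)
(-15, 0)
(-15, 4)
(-16.414, 2.586)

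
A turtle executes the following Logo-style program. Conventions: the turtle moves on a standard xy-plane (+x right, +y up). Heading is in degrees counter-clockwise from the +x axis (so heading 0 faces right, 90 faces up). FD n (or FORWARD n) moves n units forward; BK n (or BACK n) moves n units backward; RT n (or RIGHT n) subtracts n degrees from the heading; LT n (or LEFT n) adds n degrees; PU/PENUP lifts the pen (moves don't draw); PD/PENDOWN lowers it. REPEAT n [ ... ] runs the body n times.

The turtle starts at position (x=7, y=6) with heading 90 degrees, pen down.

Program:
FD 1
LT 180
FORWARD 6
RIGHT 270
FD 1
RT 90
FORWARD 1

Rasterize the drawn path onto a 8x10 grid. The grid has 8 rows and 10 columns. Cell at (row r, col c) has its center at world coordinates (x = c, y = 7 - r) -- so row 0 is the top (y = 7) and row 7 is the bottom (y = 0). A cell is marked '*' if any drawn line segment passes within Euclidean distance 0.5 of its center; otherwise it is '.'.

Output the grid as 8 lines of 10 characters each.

Answer: .......*..
.......*..
.......*..
.......*..
.......*..
.......*..
.......**.
........*.

Derivation:
Segment 0: (7,6) -> (7,7)
Segment 1: (7,7) -> (7,1)
Segment 2: (7,1) -> (8,1)
Segment 3: (8,1) -> (8,0)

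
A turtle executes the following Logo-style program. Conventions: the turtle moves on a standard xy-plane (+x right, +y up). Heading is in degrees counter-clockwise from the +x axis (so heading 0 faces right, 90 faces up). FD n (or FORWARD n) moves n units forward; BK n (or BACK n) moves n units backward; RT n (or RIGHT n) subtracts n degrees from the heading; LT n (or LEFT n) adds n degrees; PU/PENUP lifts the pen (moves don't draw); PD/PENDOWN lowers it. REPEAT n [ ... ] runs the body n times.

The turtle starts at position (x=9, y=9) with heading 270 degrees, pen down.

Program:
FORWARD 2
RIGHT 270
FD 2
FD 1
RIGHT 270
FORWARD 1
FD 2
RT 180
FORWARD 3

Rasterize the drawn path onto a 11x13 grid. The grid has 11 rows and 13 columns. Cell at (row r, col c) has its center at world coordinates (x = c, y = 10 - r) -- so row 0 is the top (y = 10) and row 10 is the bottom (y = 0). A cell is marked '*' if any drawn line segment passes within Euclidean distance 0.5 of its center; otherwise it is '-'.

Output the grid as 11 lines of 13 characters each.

Answer: ------------*
---------*--*
---------*--*
---------****
-------------
-------------
-------------
-------------
-------------
-------------
-------------

Derivation:
Segment 0: (9,9) -> (9,7)
Segment 1: (9,7) -> (11,7)
Segment 2: (11,7) -> (12,7)
Segment 3: (12,7) -> (12,8)
Segment 4: (12,8) -> (12,10)
Segment 5: (12,10) -> (12,7)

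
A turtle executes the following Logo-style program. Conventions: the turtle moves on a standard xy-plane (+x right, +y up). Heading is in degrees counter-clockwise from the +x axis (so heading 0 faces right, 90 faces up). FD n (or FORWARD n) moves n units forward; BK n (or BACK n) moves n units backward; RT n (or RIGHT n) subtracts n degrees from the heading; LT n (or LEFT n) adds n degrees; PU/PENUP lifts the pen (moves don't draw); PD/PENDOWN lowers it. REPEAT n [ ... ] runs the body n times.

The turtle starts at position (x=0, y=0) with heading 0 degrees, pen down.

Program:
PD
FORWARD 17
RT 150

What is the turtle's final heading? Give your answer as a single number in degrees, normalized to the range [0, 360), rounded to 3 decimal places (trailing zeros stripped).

Answer: 210

Derivation:
Executing turtle program step by step:
Start: pos=(0,0), heading=0, pen down
PD: pen down
FD 17: (0,0) -> (17,0) [heading=0, draw]
RT 150: heading 0 -> 210
Final: pos=(17,0), heading=210, 1 segment(s) drawn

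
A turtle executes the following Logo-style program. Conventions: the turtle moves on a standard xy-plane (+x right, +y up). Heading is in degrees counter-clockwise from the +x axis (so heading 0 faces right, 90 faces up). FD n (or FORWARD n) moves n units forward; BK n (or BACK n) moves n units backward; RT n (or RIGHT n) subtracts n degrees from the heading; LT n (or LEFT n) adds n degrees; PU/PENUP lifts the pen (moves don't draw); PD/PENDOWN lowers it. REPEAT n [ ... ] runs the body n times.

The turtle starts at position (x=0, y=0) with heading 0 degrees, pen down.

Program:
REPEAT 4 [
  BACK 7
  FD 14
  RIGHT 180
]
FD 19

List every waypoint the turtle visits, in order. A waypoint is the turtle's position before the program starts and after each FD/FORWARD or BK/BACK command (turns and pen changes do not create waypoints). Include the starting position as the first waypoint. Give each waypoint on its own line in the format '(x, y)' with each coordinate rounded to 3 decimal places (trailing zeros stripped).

Answer: (0, 0)
(-7, 0)
(7, 0)
(14, 0)
(0, 0)
(-7, 0)
(7, 0)
(14, 0)
(0, 0)
(19, 0)

Derivation:
Executing turtle program step by step:
Start: pos=(0,0), heading=0, pen down
REPEAT 4 [
  -- iteration 1/4 --
  BK 7: (0,0) -> (-7,0) [heading=0, draw]
  FD 14: (-7,0) -> (7,0) [heading=0, draw]
  RT 180: heading 0 -> 180
  -- iteration 2/4 --
  BK 7: (7,0) -> (14,0) [heading=180, draw]
  FD 14: (14,0) -> (0,0) [heading=180, draw]
  RT 180: heading 180 -> 0
  -- iteration 3/4 --
  BK 7: (0,0) -> (-7,0) [heading=0, draw]
  FD 14: (-7,0) -> (7,0) [heading=0, draw]
  RT 180: heading 0 -> 180
  -- iteration 4/4 --
  BK 7: (7,0) -> (14,0) [heading=180, draw]
  FD 14: (14,0) -> (0,0) [heading=180, draw]
  RT 180: heading 180 -> 0
]
FD 19: (0,0) -> (19,0) [heading=0, draw]
Final: pos=(19,0), heading=0, 9 segment(s) drawn
Waypoints (10 total):
(0, 0)
(-7, 0)
(7, 0)
(14, 0)
(0, 0)
(-7, 0)
(7, 0)
(14, 0)
(0, 0)
(19, 0)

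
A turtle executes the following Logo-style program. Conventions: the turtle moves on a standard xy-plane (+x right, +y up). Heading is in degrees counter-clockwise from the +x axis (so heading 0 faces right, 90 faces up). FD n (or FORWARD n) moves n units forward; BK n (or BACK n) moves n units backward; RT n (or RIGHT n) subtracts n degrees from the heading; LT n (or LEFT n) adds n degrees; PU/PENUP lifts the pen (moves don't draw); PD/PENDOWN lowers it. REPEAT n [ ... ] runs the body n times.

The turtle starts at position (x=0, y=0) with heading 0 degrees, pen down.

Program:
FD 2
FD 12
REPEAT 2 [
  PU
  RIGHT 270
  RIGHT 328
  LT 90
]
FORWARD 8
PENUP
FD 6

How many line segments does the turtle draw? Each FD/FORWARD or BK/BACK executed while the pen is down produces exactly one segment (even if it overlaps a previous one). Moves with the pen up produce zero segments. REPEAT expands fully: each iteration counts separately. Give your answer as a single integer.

Answer: 2

Derivation:
Executing turtle program step by step:
Start: pos=(0,0), heading=0, pen down
FD 2: (0,0) -> (2,0) [heading=0, draw]
FD 12: (2,0) -> (14,0) [heading=0, draw]
REPEAT 2 [
  -- iteration 1/2 --
  PU: pen up
  RT 270: heading 0 -> 90
  RT 328: heading 90 -> 122
  LT 90: heading 122 -> 212
  -- iteration 2/2 --
  PU: pen up
  RT 270: heading 212 -> 302
  RT 328: heading 302 -> 334
  LT 90: heading 334 -> 64
]
FD 8: (14,0) -> (17.507,7.19) [heading=64, move]
PU: pen up
FD 6: (17.507,7.19) -> (20.137,12.583) [heading=64, move]
Final: pos=(20.137,12.583), heading=64, 2 segment(s) drawn
Segments drawn: 2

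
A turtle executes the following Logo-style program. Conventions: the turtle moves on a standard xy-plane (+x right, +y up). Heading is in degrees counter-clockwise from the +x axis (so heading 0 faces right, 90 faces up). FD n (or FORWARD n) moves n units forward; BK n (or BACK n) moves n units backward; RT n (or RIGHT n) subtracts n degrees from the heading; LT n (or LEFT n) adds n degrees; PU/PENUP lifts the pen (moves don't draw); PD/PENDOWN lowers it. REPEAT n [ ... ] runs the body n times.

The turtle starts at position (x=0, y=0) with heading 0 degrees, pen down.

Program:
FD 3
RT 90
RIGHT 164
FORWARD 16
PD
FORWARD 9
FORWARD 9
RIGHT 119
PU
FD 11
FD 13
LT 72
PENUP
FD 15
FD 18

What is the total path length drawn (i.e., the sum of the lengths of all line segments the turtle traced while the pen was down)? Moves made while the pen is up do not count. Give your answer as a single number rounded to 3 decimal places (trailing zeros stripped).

Executing turtle program step by step:
Start: pos=(0,0), heading=0, pen down
FD 3: (0,0) -> (3,0) [heading=0, draw]
RT 90: heading 0 -> 270
RT 164: heading 270 -> 106
FD 16: (3,0) -> (-1.41,15.38) [heading=106, draw]
PD: pen down
FD 9: (-1.41,15.38) -> (-3.891,24.032) [heading=106, draw]
FD 9: (-3.891,24.032) -> (-6.372,32.683) [heading=106, draw]
RT 119: heading 106 -> 347
PU: pen up
FD 11: (-6.372,32.683) -> (4.346,30.208) [heading=347, move]
FD 13: (4.346,30.208) -> (17.013,27.284) [heading=347, move]
LT 72: heading 347 -> 59
PU: pen up
FD 15: (17.013,27.284) -> (24.739,40.142) [heading=59, move]
FD 18: (24.739,40.142) -> (34.009,55.571) [heading=59, move]
Final: pos=(34.009,55.571), heading=59, 4 segment(s) drawn

Segment lengths:
  seg 1: (0,0) -> (3,0), length = 3
  seg 2: (3,0) -> (-1.41,15.38), length = 16
  seg 3: (-1.41,15.38) -> (-3.891,24.032), length = 9
  seg 4: (-3.891,24.032) -> (-6.372,32.683), length = 9
Total = 37

Answer: 37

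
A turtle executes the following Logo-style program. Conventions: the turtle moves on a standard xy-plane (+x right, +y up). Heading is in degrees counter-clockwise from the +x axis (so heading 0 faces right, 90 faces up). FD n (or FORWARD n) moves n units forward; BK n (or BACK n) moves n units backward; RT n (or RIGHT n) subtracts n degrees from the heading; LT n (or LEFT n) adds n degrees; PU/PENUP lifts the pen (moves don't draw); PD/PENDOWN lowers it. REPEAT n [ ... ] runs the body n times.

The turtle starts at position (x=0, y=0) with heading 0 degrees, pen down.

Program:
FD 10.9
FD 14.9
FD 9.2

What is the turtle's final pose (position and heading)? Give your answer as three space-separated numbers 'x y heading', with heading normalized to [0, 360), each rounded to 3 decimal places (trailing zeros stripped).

Answer: 35 0 0

Derivation:
Executing turtle program step by step:
Start: pos=(0,0), heading=0, pen down
FD 10.9: (0,0) -> (10.9,0) [heading=0, draw]
FD 14.9: (10.9,0) -> (25.8,0) [heading=0, draw]
FD 9.2: (25.8,0) -> (35,0) [heading=0, draw]
Final: pos=(35,0), heading=0, 3 segment(s) drawn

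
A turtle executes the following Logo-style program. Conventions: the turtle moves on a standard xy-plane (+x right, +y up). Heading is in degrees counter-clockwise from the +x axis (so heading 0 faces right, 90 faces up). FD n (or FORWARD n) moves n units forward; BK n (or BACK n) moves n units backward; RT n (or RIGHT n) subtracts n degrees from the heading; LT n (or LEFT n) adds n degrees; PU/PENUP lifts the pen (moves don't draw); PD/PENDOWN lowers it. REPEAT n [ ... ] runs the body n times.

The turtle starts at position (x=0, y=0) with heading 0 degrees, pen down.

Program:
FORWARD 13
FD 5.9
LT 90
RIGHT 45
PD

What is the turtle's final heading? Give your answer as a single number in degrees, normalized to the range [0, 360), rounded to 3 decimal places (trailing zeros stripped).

Executing turtle program step by step:
Start: pos=(0,0), heading=0, pen down
FD 13: (0,0) -> (13,0) [heading=0, draw]
FD 5.9: (13,0) -> (18.9,0) [heading=0, draw]
LT 90: heading 0 -> 90
RT 45: heading 90 -> 45
PD: pen down
Final: pos=(18.9,0), heading=45, 2 segment(s) drawn

Answer: 45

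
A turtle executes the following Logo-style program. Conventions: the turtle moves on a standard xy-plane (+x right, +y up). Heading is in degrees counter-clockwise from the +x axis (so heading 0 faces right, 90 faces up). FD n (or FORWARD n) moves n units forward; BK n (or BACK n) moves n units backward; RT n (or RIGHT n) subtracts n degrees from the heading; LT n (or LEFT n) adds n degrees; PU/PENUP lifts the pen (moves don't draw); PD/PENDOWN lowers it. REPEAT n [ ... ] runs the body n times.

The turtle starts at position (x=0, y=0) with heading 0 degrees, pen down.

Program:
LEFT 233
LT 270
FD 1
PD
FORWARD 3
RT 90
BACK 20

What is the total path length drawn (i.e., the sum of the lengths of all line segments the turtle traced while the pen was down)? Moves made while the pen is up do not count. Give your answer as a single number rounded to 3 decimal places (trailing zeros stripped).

Executing turtle program step by step:
Start: pos=(0,0), heading=0, pen down
LT 233: heading 0 -> 233
LT 270: heading 233 -> 143
FD 1: (0,0) -> (-0.799,0.602) [heading=143, draw]
PD: pen down
FD 3: (-0.799,0.602) -> (-3.195,2.407) [heading=143, draw]
RT 90: heading 143 -> 53
BK 20: (-3.195,2.407) -> (-15.231,-13.565) [heading=53, draw]
Final: pos=(-15.231,-13.565), heading=53, 3 segment(s) drawn

Segment lengths:
  seg 1: (0,0) -> (-0.799,0.602), length = 1
  seg 2: (-0.799,0.602) -> (-3.195,2.407), length = 3
  seg 3: (-3.195,2.407) -> (-15.231,-13.565), length = 20
Total = 24

Answer: 24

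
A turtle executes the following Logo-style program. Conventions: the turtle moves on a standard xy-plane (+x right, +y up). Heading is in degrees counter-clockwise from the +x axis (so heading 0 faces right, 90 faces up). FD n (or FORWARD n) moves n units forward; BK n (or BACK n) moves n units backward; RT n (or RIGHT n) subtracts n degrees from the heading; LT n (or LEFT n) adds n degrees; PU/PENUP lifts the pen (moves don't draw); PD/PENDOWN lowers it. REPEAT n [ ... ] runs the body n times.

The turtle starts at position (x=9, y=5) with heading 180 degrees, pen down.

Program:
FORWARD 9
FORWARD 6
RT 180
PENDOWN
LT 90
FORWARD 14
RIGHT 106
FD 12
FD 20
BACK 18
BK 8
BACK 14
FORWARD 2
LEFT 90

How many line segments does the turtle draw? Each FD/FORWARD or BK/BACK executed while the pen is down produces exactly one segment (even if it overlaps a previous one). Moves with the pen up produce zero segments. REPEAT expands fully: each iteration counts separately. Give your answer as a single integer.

Answer: 9

Derivation:
Executing turtle program step by step:
Start: pos=(9,5), heading=180, pen down
FD 9: (9,5) -> (0,5) [heading=180, draw]
FD 6: (0,5) -> (-6,5) [heading=180, draw]
RT 180: heading 180 -> 0
PD: pen down
LT 90: heading 0 -> 90
FD 14: (-6,5) -> (-6,19) [heading=90, draw]
RT 106: heading 90 -> 344
FD 12: (-6,19) -> (5.535,15.692) [heading=344, draw]
FD 20: (5.535,15.692) -> (24.76,10.18) [heading=344, draw]
BK 18: (24.76,10.18) -> (7.458,15.141) [heading=344, draw]
BK 8: (7.458,15.141) -> (-0.232,17.346) [heading=344, draw]
BK 14: (-0.232,17.346) -> (-13.69,21.205) [heading=344, draw]
FD 2: (-13.69,21.205) -> (-11.768,20.654) [heading=344, draw]
LT 90: heading 344 -> 74
Final: pos=(-11.768,20.654), heading=74, 9 segment(s) drawn
Segments drawn: 9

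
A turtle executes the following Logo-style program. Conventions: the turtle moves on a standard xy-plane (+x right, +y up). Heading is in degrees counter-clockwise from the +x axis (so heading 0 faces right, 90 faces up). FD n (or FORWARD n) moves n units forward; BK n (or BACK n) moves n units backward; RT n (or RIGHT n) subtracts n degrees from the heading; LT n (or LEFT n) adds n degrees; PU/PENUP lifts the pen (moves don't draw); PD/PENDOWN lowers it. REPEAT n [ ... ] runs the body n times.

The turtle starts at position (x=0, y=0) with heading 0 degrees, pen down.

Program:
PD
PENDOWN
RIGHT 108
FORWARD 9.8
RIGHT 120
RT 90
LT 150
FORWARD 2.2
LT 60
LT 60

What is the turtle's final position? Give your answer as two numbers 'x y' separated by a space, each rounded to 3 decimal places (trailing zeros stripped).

Executing turtle program step by step:
Start: pos=(0,0), heading=0, pen down
PD: pen down
PD: pen down
RT 108: heading 0 -> 252
FD 9.8: (0,0) -> (-3.028,-9.32) [heading=252, draw]
RT 120: heading 252 -> 132
RT 90: heading 132 -> 42
LT 150: heading 42 -> 192
FD 2.2: (-3.028,-9.32) -> (-5.18,-9.778) [heading=192, draw]
LT 60: heading 192 -> 252
LT 60: heading 252 -> 312
Final: pos=(-5.18,-9.778), heading=312, 2 segment(s) drawn

Answer: -5.18 -9.778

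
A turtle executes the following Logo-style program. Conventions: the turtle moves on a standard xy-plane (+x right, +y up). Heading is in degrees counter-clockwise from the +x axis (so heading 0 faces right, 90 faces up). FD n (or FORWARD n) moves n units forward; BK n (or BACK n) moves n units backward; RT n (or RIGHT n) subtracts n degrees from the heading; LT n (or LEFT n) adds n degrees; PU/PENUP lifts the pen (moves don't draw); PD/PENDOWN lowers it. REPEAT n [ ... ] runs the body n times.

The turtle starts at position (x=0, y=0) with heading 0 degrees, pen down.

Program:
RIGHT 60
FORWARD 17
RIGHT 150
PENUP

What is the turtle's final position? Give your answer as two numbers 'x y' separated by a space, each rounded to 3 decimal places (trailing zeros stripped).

Executing turtle program step by step:
Start: pos=(0,0), heading=0, pen down
RT 60: heading 0 -> 300
FD 17: (0,0) -> (8.5,-14.722) [heading=300, draw]
RT 150: heading 300 -> 150
PU: pen up
Final: pos=(8.5,-14.722), heading=150, 1 segment(s) drawn

Answer: 8.5 -14.722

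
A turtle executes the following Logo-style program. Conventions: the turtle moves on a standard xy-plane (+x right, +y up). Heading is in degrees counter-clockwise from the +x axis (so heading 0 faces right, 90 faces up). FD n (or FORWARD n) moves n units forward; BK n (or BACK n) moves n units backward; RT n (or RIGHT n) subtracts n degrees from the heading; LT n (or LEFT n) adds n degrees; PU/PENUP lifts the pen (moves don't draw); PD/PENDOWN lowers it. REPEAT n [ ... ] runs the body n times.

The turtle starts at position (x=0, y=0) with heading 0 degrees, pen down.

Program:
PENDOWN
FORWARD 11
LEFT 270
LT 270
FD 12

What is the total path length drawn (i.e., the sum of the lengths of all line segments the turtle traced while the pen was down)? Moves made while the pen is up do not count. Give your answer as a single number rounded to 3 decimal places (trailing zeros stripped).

Executing turtle program step by step:
Start: pos=(0,0), heading=0, pen down
PD: pen down
FD 11: (0,0) -> (11,0) [heading=0, draw]
LT 270: heading 0 -> 270
LT 270: heading 270 -> 180
FD 12: (11,0) -> (-1,0) [heading=180, draw]
Final: pos=(-1,0), heading=180, 2 segment(s) drawn

Segment lengths:
  seg 1: (0,0) -> (11,0), length = 11
  seg 2: (11,0) -> (-1,0), length = 12
Total = 23

Answer: 23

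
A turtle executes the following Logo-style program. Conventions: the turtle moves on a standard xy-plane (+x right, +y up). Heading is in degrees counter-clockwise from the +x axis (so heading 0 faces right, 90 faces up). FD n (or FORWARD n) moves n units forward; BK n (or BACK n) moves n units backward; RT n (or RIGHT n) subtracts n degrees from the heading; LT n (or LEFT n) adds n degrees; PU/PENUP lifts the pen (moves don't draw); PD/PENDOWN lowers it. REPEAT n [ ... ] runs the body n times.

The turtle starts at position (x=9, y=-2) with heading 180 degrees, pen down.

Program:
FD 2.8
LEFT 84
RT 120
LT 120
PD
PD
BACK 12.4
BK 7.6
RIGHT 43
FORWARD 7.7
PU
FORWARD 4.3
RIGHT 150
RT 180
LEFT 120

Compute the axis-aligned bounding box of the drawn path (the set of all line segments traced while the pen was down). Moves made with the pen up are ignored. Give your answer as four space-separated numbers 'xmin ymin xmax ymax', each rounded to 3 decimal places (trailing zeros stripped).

Executing turtle program step by step:
Start: pos=(9,-2), heading=180, pen down
FD 2.8: (9,-2) -> (6.2,-2) [heading=180, draw]
LT 84: heading 180 -> 264
RT 120: heading 264 -> 144
LT 120: heading 144 -> 264
PD: pen down
PD: pen down
BK 12.4: (6.2,-2) -> (7.496,10.332) [heading=264, draw]
BK 7.6: (7.496,10.332) -> (8.291,17.89) [heading=264, draw]
RT 43: heading 264 -> 221
FD 7.7: (8.291,17.89) -> (2.479,12.839) [heading=221, draw]
PU: pen up
FD 4.3: (2.479,12.839) -> (-0.766,10.018) [heading=221, move]
RT 150: heading 221 -> 71
RT 180: heading 71 -> 251
LT 120: heading 251 -> 11
Final: pos=(-0.766,10.018), heading=11, 4 segment(s) drawn

Segment endpoints: x in {2.479, 6.2, 7.496, 8.291, 9}, y in {-2, -2, 10.332, 12.839, 17.89}
xmin=2.479, ymin=-2, xmax=9, ymax=17.89

Answer: 2.479 -2 9 17.89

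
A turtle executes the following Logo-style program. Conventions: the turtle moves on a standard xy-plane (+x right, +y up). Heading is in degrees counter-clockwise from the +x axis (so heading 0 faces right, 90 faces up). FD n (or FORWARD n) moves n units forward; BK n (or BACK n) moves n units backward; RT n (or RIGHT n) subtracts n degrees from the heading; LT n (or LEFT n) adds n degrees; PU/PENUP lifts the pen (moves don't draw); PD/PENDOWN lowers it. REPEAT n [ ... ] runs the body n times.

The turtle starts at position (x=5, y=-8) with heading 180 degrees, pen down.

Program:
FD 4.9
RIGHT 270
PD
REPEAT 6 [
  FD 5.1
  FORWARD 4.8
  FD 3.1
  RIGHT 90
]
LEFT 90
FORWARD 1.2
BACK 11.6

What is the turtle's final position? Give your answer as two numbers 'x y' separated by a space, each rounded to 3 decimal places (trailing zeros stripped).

Executing turtle program step by step:
Start: pos=(5,-8), heading=180, pen down
FD 4.9: (5,-8) -> (0.1,-8) [heading=180, draw]
RT 270: heading 180 -> 270
PD: pen down
REPEAT 6 [
  -- iteration 1/6 --
  FD 5.1: (0.1,-8) -> (0.1,-13.1) [heading=270, draw]
  FD 4.8: (0.1,-13.1) -> (0.1,-17.9) [heading=270, draw]
  FD 3.1: (0.1,-17.9) -> (0.1,-21) [heading=270, draw]
  RT 90: heading 270 -> 180
  -- iteration 2/6 --
  FD 5.1: (0.1,-21) -> (-5,-21) [heading=180, draw]
  FD 4.8: (-5,-21) -> (-9.8,-21) [heading=180, draw]
  FD 3.1: (-9.8,-21) -> (-12.9,-21) [heading=180, draw]
  RT 90: heading 180 -> 90
  -- iteration 3/6 --
  FD 5.1: (-12.9,-21) -> (-12.9,-15.9) [heading=90, draw]
  FD 4.8: (-12.9,-15.9) -> (-12.9,-11.1) [heading=90, draw]
  FD 3.1: (-12.9,-11.1) -> (-12.9,-8) [heading=90, draw]
  RT 90: heading 90 -> 0
  -- iteration 4/6 --
  FD 5.1: (-12.9,-8) -> (-7.8,-8) [heading=0, draw]
  FD 4.8: (-7.8,-8) -> (-3,-8) [heading=0, draw]
  FD 3.1: (-3,-8) -> (0.1,-8) [heading=0, draw]
  RT 90: heading 0 -> 270
  -- iteration 5/6 --
  FD 5.1: (0.1,-8) -> (0.1,-13.1) [heading=270, draw]
  FD 4.8: (0.1,-13.1) -> (0.1,-17.9) [heading=270, draw]
  FD 3.1: (0.1,-17.9) -> (0.1,-21) [heading=270, draw]
  RT 90: heading 270 -> 180
  -- iteration 6/6 --
  FD 5.1: (0.1,-21) -> (-5,-21) [heading=180, draw]
  FD 4.8: (-5,-21) -> (-9.8,-21) [heading=180, draw]
  FD 3.1: (-9.8,-21) -> (-12.9,-21) [heading=180, draw]
  RT 90: heading 180 -> 90
]
LT 90: heading 90 -> 180
FD 1.2: (-12.9,-21) -> (-14.1,-21) [heading=180, draw]
BK 11.6: (-14.1,-21) -> (-2.5,-21) [heading=180, draw]
Final: pos=(-2.5,-21), heading=180, 21 segment(s) drawn

Answer: -2.5 -21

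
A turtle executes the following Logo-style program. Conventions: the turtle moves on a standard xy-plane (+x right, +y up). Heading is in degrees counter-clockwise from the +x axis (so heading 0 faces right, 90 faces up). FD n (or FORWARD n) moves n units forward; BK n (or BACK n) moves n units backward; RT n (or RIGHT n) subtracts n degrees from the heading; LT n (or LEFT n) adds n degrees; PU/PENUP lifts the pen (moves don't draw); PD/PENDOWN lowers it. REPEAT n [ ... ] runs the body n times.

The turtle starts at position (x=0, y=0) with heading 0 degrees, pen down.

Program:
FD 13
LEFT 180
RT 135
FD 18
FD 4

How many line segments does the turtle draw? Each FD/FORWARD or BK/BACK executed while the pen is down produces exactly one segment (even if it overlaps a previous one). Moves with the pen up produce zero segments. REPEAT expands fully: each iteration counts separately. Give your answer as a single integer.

Executing turtle program step by step:
Start: pos=(0,0), heading=0, pen down
FD 13: (0,0) -> (13,0) [heading=0, draw]
LT 180: heading 0 -> 180
RT 135: heading 180 -> 45
FD 18: (13,0) -> (25.728,12.728) [heading=45, draw]
FD 4: (25.728,12.728) -> (28.556,15.556) [heading=45, draw]
Final: pos=(28.556,15.556), heading=45, 3 segment(s) drawn
Segments drawn: 3

Answer: 3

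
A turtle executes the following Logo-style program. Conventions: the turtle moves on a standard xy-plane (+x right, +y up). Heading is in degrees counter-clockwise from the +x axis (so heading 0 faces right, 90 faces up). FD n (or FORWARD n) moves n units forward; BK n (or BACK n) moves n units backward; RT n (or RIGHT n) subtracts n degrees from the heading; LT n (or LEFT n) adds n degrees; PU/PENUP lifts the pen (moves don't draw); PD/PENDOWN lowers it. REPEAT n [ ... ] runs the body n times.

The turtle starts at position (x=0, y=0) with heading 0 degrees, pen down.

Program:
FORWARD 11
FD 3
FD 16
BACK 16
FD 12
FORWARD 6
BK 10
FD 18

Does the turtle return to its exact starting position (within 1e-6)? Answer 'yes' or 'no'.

Answer: no

Derivation:
Executing turtle program step by step:
Start: pos=(0,0), heading=0, pen down
FD 11: (0,0) -> (11,0) [heading=0, draw]
FD 3: (11,0) -> (14,0) [heading=0, draw]
FD 16: (14,0) -> (30,0) [heading=0, draw]
BK 16: (30,0) -> (14,0) [heading=0, draw]
FD 12: (14,0) -> (26,0) [heading=0, draw]
FD 6: (26,0) -> (32,0) [heading=0, draw]
BK 10: (32,0) -> (22,0) [heading=0, draw]
FD 18: (22,0) -> (40,0) [heading=0, draw]
Final: pos=(40,0), heading=0, 8 segment(s) drawn

Start position: (0, 0)
Final position: (40, 0)
Distance = 40; >= 1e-6 -> NOT closed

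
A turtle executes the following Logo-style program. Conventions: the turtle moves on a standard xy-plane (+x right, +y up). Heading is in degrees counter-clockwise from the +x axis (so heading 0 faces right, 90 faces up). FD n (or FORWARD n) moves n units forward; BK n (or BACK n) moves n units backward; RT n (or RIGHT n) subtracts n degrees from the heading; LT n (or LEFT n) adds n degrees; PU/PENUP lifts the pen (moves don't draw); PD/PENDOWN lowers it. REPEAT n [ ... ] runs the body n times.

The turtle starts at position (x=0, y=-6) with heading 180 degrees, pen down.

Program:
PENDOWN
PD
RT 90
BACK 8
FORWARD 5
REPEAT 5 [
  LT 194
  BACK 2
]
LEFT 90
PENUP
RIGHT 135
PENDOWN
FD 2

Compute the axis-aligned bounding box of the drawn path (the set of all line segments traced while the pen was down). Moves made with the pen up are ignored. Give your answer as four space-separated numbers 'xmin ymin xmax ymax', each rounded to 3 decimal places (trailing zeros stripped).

Executing turtle program step by step:
Start: pos=(0,-6), heading=180, pen down
PD: pen down
PD: pen down
RT 90: heading 180 -> 90
BK 8: (0,-6) -> (0,-14) [heading=90, draw]
FD 5: (0,-14) -> (0,-9) [heading=90, draw]
REPEAT 5 [
  -- iteration 1/5 --
  LT 194: heading 90 -> 284
  BK 2: (0,-9) -> (-0.484,-7.059) [heading=284, draw]
  -- iteration 2/5 --
  LT 194: heading 284 -> 118
  BK 2: (-0.484,-7.059) -> (0.455,-8.825) [heading=118, draw]
  -- iteration 3/5 --
  LT 194: heading 118 -> 312
  BK 2: (0.455,-8.825) -> (-0.883,-7.339) [heading=312, draw]
  -- iteration 4/5 --
  LT 194: heading 312 -> 146
  BK 2: (-0.883,-7.339) -> (0.775,-8.457) [heading=146, draw]
  -- iteration 5/5 --
  LT 194: heading 146 -> 340
  BK 2: (0.775,-8.457) -> (-1.104,-7.773) [heading=340, draw]
]
LT 90: heading 340 -> 70
PU: pen up
RT 135: heading 70 -> 295
PD: pen down
FD 2: (-1.104,-7.773) -> (-0.259,-9.586) [heading=295, draw]
Final: pos=(-0.259,-9.586), heading=295, 8 segment(s) drawn

Segment endpoints: x in {-1.104, -0.883, -0.484, -0.259, 0, 0, 0, 0.455, 0.775}, y in {-14, -9.586, -9, -8.825, -8.457, -7.773, -7.339, -7.059, -6}
xmin=-1.104, ymin=-14, xmax=0.775, ymax=-6

Answer: -1.104 -14 0.775 -6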